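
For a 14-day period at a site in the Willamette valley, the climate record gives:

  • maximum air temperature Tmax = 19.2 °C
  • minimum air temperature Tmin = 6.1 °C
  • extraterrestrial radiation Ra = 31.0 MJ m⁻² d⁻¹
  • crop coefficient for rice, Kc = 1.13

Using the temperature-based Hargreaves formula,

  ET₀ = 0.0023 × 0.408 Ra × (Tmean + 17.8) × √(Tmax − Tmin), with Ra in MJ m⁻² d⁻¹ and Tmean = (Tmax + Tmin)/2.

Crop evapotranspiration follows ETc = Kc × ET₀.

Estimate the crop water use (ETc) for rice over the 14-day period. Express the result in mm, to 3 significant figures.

50.7 mm

Tmean = (19.2 + 6.1)/2 = 12.65 °C
0.408 Ra = 0.408 × 31.0 = 12.6480 mm/d equivalent
ET₀ = 0.0023 × 12.6480 × (12.65 + 17.8) × √13.1 = 0.0023 × 12.6480 × 30.45 × 3.6194 = 3.2061 mm/d
ETc = Kc × ET₀ = 1.13 × 3.2061 = 3.6229 mm/d
Over 14 days: 3.6229 × 14 = 50.721 mm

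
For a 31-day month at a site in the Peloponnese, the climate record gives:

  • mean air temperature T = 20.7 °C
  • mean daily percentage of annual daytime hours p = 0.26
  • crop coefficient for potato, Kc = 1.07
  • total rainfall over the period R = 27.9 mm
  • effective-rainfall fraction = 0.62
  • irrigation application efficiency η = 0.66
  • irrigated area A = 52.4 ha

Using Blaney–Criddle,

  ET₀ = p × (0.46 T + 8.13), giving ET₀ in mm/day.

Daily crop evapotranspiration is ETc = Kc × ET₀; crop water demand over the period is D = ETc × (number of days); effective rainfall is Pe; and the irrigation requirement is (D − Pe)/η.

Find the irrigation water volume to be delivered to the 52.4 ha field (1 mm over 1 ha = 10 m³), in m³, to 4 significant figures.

ET₀ = 0.26 × (0.46 × 20.7 + 8.13) = 0.26 × 17.652 = 4.5895 mm/d
ETc = Kc × ET₀ = 1.07 × 4.5895 = 4.9108 mm/d
Crop demand D = ETc × 31 d = 4.9108 × 31 = 152.235 mm
Pe = 0.62 × 27.9 = 17.298 mm
D − Pe = 152.235 − 17.298 = 134.937 mm
Gross irrigation = 134.937 / 0.66 = 204.450 mm
Volume = 204.450 mm × 52.4 ha × 10 = 107131.8 m³

107100 m³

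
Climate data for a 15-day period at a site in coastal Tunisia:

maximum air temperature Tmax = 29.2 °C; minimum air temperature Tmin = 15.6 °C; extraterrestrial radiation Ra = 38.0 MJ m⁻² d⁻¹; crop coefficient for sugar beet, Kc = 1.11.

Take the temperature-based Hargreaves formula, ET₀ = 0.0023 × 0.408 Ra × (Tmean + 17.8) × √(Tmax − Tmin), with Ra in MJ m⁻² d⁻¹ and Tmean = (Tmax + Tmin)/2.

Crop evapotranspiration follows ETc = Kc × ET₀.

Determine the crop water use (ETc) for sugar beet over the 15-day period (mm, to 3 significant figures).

88.0 mm

Tmean = (29.2 + 15.6)/2 = 22.40 °C
0.408 Ra = 0.408 × 38.0 = 15.5040 mm/d equivalent
ET₀ = 0.0023 × 15.5040 × (22.40 + 17.8) × √13.6 = 0.0023 × 15.5040 × 40.20 × 3.6878 = 5.2865 mm/d
ETc = Kc × ET₀ = 1.11 × 5.2865 = 5.8680 mm/d
Over 15 days: 5.8680 × 15 = 88.020 mm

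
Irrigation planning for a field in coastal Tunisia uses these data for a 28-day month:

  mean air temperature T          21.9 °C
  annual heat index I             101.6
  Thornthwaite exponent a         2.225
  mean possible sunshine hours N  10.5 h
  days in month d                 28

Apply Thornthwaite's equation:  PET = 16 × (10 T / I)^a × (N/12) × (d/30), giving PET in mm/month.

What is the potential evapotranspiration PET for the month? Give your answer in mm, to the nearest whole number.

10T/I = 10 × 21.9 / 101.6 = 2.1555
(10T/I)^a = 2.1555^2.225 = 5.5226
Uncorrected PET = 16 × 5.5226 = 88.362 mm
Correction = (N/12)(d/30) = (10.5/12)(28/30) = 0.8167
PET = 88.362 × 0.8167 = 72.165 mm/month

72 mm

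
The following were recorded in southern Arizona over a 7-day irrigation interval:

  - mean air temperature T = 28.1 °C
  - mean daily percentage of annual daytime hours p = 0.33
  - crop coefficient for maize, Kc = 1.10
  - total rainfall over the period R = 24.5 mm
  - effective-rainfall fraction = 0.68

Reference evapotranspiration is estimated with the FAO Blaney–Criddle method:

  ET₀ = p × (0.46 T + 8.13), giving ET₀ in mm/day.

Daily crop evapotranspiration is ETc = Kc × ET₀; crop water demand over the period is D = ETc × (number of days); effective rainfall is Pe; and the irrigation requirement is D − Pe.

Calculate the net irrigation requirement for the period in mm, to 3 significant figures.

36.8 mm

ET₀ = 0.33 × (0.46 × 28.1 + 8.13) = 0.33 × 21.056 = 6.9485 mm/d
ETc = Kc × ET₀ = 1.10 × 6.9485 = 7.6434 mm/d
Crop demand D = ETc × 7 d = 7.6434 × 7 = 53.504 mm
Pe = 0.68 × 24.5 = 16.660 mm
D − Pe = 53.504 − 16.660 = 36.844 mm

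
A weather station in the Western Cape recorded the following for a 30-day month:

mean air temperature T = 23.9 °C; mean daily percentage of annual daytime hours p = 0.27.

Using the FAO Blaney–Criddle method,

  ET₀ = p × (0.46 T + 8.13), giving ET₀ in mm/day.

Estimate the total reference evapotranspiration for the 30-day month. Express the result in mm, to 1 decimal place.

ET₀ = 0.27 × (0.46 × 23.9 + 8.13) = 0.27 × 19.124 = 5.1635 mm/d
Monthly total = 5.1635 × 30 = 154.905 mm

154.9 mm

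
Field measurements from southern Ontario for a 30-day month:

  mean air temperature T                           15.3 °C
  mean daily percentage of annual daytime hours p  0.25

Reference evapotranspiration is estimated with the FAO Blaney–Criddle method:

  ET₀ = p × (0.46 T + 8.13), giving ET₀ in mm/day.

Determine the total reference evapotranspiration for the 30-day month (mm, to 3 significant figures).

114 mm

ET₀ = 0.25 × (0.46 × 15.3 + 8.13) = 0.25 × 15.168 = 3.7920 mm/d
Monthly total = 3.7920 × 30 = 113.760 mm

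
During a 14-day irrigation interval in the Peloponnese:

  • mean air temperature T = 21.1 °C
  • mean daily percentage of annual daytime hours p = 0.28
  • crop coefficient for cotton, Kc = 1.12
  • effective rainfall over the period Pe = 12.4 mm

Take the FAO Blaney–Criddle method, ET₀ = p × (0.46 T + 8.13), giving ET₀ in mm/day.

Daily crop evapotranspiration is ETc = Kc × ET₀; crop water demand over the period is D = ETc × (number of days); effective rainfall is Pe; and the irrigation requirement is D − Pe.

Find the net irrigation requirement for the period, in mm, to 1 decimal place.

ET₀ = 0.28 × (0.46 × 21.1 + 8.13) = 0.28 × 17.836 = 4.9941 mm/d
ETc = Kc × ET₀ = 1.12 × 4.9941 = 5.5934 mm/d
Crop demand D = ETc × 14 d = 5.5934 × 14 = 78.308 mm
D − Pe = 78.308 − 12.4 = 65.908 mm

65.9 mm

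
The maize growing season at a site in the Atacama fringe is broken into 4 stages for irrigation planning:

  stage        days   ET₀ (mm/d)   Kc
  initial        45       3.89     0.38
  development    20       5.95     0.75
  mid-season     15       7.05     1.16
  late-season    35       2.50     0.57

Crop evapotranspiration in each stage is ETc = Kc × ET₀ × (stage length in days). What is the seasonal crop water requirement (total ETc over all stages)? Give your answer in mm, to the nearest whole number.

initial: 0.38 × 3.89 × 45 = 66.52 mm
development: 0.75 × 5.95 × 20 = 89.25 mm
mid-season: 1.16 × 7.05 × 15 = 122.67 mm
late-season: 0.57 × 2.50 × 35 = 49.88 mm
Seasonal total = 328.32 mm

328 mm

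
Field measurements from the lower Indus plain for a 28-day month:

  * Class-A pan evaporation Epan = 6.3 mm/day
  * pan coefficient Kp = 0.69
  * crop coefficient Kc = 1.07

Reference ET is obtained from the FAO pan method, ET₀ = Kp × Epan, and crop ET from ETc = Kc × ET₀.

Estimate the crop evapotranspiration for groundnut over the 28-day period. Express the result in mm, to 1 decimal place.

130.2 mm

ET₀ = 0.69 × 6.3 = 4.3470 mm/d
ETc = Kc × ET₀ = 1.07 × 4.3470 = 4.6513 mm/d
Over 28 days: 4.6513 × 28 = 130.236 mm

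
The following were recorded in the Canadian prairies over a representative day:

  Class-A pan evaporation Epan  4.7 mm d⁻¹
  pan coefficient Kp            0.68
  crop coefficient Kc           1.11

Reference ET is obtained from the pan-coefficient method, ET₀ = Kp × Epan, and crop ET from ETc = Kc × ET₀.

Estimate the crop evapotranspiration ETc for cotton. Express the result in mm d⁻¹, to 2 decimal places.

3.55 mm d⁻¹

ET₀ = 0.68 × 4.7 = 3.1960 mm/d
ETc = Kc × ET₀ = 1.11 × 3.1960 = 3.5476 mm/d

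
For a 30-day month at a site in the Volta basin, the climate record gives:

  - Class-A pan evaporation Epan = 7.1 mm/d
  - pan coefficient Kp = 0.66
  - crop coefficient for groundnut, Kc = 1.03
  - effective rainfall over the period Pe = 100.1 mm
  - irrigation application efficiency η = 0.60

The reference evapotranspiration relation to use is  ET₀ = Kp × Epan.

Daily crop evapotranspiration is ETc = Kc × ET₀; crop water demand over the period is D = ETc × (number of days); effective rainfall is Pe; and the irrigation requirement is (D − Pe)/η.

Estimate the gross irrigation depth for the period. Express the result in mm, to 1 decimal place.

74.5 mm

ET₀ = 0.66 × 7.1 = 4.6860 mm/d
ETc = Kc × ET₀ = 1.03 × 4.6860 = 4.8266 mm/d
Crop demand D = ETc × 30 d = 4.8266 × 30 = 144.798 mm
D − Pe = 144.798 − 100.1 = 44.698 mm
Gross irrigation = 44.698 / 0.60 = 74.497 mm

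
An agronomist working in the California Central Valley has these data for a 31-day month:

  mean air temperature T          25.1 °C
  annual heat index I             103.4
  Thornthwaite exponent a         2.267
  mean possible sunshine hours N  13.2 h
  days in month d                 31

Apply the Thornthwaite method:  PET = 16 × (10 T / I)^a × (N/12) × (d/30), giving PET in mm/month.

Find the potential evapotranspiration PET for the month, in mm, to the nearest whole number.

10T/I = 10 × 25.1 / 103.4 = 2.4275
(10T/I)^a = 2.4275^2.267 = 7.4672
Uncorrected PET = 16 × 7.4672 = 119.475 mm
Correction = (N/12)(d/30) = (13.2/12)(31/30) = 1.1367
PET = 119.475 × 1.1367 = 135.807 mm/month

136 mm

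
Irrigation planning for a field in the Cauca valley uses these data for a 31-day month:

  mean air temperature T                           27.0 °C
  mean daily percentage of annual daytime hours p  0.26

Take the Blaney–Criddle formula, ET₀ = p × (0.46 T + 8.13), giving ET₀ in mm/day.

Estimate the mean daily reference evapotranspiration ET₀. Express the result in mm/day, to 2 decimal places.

5.34 mm/day

ET₀ = 0.26 × (0.46 × 27.0 + 8.13) = 0.26 × 20.550 = 5.3430 mm/d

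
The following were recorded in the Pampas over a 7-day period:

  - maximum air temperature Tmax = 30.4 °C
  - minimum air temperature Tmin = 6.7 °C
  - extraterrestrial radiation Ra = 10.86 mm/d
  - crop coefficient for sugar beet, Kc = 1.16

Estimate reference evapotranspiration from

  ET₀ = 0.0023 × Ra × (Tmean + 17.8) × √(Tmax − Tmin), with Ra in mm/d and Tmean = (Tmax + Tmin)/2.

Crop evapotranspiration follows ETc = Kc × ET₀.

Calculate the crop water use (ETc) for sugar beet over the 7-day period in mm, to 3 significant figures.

Tmean = (30.4 + 6.7)/2 = 18.55 °C
ET₀ = 0.0023 × 10.86 × (18.55 + 17.8) × √23.7 = 0.0023 × 10.86 × 36.35 × 4.8683 = 4.4202 mm/d
ETc = Kc × ET₀ = 1.16 × 4.4202 = 5.1274 mm/d
Over 7 days: 5.1274 × 7 = 35.892 mm

35.9 mm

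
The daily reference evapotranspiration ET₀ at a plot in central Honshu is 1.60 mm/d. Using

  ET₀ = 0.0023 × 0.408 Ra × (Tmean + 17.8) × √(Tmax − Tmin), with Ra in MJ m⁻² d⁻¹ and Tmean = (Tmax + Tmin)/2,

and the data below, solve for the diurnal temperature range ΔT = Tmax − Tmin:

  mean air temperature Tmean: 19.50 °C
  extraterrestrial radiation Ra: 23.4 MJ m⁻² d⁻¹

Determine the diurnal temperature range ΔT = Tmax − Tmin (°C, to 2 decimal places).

3.82 °C

√ΔT = ET₀ / [0.0023 × 0.408 × Ra × (Tmean+17.8)] = 1.60 / (0.0023 × 9.5472 × 37.30) = 1.9535
ΔT = 1.9535² = 3.816 °C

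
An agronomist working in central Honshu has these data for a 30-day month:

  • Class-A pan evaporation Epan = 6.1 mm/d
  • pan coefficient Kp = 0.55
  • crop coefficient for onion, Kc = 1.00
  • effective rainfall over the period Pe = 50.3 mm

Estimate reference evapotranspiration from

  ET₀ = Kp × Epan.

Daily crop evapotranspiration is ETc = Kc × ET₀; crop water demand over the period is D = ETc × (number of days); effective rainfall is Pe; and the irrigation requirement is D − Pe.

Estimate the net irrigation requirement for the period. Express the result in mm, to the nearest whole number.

ET₀ = 0.55 × 6.1 = 3.3550 mm/d
ETc = Kc × ET₀ = 1.00 × 3.3550 = 3.3550 mm/d
Crop demand D = ETc × 30 d = 3.3550 × 30 = 100.650 mm
D − Pe = 100.650 − 50.3 = 50.350 mm

50 mm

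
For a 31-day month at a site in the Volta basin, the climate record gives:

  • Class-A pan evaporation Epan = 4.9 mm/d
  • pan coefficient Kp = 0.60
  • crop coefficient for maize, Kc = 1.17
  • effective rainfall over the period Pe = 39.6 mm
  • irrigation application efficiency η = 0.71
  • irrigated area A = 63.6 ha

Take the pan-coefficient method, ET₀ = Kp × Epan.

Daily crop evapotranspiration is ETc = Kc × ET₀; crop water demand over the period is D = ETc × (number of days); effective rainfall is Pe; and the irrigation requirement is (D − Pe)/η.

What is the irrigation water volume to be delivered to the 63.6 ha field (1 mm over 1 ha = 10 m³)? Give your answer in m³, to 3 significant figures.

60000 m³

ET₀ = 0.60 × 4.9 = 2.9400 mm/d
ETc = Kc × ET₀ = 1.17 × 2.9400 = 3.4398 mm/d
Crop demand D = ETc × 31 d = 3.4398 × 31 = 106.634 mm
D − Pe = 106.634 − 39.6 = 67.034 mm
Gross irrigation = 67.034 / 0.71 = 94.414 mm
Volume = 94.414 mm × 63.6 ha × 10 = 60047.3 m³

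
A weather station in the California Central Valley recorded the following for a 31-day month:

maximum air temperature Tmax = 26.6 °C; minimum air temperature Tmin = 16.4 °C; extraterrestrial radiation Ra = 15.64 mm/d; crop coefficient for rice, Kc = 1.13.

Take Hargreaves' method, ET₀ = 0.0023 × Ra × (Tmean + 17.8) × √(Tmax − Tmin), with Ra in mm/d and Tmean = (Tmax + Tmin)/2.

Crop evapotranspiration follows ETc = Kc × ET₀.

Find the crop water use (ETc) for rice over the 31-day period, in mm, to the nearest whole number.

158 mm

Tmean = (26.6 + 16.4)/2 = 21.50 °C
ET₀ = 0.0023 × 15.64 × (21.50 + 17.8) × √10.2 = 0.0023 × 15.64 × 39.30 × 3.1937 = 4.5149 mm/d
ETc = Kc × ET₀ = 1.13 × 4.5149 = 5.1018 mm/d
Over 31 days: 5.1018 × 31 = 158.156 mm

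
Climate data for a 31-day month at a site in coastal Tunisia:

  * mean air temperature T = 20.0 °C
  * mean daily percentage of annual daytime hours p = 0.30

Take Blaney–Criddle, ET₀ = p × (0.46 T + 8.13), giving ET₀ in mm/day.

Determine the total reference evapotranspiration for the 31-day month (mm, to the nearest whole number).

161 mm

ET₀ = 0.30 × (0.46 × 20.0 + 8.13) = 0.30 × 17.330 = 5.1990 mm/d
Monthly total = 5.1990 × 31 = 161.169 mm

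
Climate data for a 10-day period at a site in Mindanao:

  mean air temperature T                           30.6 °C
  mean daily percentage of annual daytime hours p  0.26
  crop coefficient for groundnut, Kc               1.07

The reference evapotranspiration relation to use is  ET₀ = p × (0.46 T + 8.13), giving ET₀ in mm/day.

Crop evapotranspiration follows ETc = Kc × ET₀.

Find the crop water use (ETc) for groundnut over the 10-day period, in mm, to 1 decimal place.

61.8 mm

ET₀ = 0.26 × (0.46 × 30.6 + 8.13) = 0.26 × 22.206 = 5.7736 mm/d
ETc = Kc × ET₀ = 1.07 × 5.7736 = 6.1778 mm/d
Over 10 days: 6.1778 × 10 = 61.778 mm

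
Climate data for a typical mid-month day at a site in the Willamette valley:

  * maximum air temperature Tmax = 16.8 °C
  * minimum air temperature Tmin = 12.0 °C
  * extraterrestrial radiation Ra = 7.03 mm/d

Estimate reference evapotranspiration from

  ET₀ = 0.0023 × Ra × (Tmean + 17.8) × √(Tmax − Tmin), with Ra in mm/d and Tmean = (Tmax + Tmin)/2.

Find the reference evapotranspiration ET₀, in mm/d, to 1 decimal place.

Tmean = (16.8 + 12.0)/2 = 14.40 °C
ET₀ = 0.0023 × 7.03 × (14.40 + 17.8) × √4.8 = 0.0023 × 7.03 × 32.20 × 2.1909 = 1.1407 mm/d

1.1 mm/d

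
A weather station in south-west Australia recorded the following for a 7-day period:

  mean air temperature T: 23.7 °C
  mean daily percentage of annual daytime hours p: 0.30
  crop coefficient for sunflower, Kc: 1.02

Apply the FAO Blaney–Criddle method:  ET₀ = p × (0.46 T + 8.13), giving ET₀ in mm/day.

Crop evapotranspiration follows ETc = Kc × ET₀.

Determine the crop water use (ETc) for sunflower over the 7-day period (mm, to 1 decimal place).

40.8 mm

ET₀ = 0.30 × (0.46 × 23.7 + 8.13) = 0.30 × 19.032 = 5.7096 mm/d
ETc = Kc × ET₀ = 1.02 × 5.7096 = 5.8238 mm/d
Over 7 days: 5.8238 × 7 = 40.767 mm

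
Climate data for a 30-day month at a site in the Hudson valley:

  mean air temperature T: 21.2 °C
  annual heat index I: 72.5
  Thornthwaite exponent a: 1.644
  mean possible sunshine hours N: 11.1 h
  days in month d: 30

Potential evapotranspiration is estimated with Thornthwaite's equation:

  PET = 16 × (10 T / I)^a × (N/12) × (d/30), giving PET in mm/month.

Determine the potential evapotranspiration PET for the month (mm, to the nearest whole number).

86 mm

10T/I = 10 × 21.2 / 72.5 = 2.9241
(10T/I)^a = 2.9241^1.644 = 5.8357
Uncorrected PET = 16 × 5.8357 = 93.371 mm
Correction = (N/12)(d/30) = (11.1/12)(30/30) = 0.9250
PET = 93.371 × 0.9250 = 86.368 mm/month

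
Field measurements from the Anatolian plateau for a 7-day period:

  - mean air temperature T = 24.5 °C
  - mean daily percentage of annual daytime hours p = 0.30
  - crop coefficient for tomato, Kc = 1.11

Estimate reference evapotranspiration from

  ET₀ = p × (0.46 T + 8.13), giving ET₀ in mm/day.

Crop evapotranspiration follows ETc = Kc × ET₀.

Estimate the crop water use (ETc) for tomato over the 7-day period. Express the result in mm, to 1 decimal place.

ET₀ = 0.30 × (0.46 × 24.5 + 8.13) = 0.30 × 19.400 = 5.8200 mm/d
ETc = Kc × ET₀ = 1.11 × 5.8200 = 6.4602 mm/d
Over 7 days: 6.4602 × 7 = 45.221 mm

45.2 mm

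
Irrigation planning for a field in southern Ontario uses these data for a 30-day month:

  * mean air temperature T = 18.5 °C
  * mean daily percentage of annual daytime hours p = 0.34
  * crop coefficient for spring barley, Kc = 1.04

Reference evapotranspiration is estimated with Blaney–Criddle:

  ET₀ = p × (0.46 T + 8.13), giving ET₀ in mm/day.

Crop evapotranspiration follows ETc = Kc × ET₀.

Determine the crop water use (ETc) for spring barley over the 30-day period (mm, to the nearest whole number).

177 mm

ET₀ = 0.34 × (0.46 × 18.5 + 8.13) = 0.34 × 16.640 = 5.6576 mm/d
ETc = Kc × ET₀ = 1.04 × 5.6576 = 5.8839 mm/d
Over 30 days: 5.8839 × 30 = 176.517 mm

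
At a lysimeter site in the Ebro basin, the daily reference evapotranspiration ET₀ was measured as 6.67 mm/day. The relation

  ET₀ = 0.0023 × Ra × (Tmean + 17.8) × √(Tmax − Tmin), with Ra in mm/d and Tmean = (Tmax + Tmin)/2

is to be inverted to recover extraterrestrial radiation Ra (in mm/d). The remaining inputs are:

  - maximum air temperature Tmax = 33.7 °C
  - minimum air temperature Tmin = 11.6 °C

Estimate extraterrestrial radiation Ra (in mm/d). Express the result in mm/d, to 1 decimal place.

15.3 mm/d

Tmean = 22.65 °C; √ΔT = 4.7011
Ra = ET₀ / [0.0023 × (Tmean+17.8) × √ΔT] = 6.67 / (0.0023 × 40.45 × 4.7011) = 15.250 mm/d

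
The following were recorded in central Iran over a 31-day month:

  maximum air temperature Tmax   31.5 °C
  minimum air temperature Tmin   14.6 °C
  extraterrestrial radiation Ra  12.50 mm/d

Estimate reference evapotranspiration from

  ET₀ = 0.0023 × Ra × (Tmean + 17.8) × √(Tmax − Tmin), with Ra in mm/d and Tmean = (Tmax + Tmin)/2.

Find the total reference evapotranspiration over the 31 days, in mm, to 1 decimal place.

149.7 mm

Tmean = (31.5 + 14.6)/2 = 23.05 °C
ET₀ = 0.0023 × 12.50 × (23.05 + 17.8) × √16.9 = 0.0023 × 12.50 × 40.85 × 4.1110 = 4.8281 mm/d
Over 31 days: 4.8281 × 31 = 149.671 mm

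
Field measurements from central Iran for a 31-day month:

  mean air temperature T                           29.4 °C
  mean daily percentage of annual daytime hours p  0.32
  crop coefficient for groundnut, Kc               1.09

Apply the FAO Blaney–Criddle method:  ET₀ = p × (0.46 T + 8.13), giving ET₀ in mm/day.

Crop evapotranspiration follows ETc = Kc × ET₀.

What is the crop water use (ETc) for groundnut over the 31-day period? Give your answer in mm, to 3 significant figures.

ET₀ = 0.32 × (0.46 × 29.4 + 8.13) = 0.32 × 21.654 = 6.9293 mm/d
ETc = Kc × ET₀ = 1.09 × 6.9293 = 7.5529 mm/d
Over 31 days: 7.5529 × 31 = 234.140 mm

234 mm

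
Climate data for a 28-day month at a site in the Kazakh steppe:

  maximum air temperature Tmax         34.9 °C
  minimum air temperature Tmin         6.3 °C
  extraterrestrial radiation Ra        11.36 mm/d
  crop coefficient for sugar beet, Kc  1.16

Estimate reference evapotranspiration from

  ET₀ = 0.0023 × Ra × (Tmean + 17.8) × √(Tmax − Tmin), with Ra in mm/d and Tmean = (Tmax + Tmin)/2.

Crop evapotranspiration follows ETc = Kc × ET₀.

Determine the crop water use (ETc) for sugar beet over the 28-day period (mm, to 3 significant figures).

174 mm

Tmean = (34.9 + 6.3)/2 = 20.60 °C
ET₀ = 0.0023 × 11.36 × (20.60 + 17.8) × √28.6 = 0.0023 × 11.36 × 38.40 × 5.3479 = 5.3656 mm/d
ETc = Kc × ET₀ = 1.16 × 5.3656 = 6.2241 mm/d
Over 28 days: 6.2241 × 28 = 174.275 mm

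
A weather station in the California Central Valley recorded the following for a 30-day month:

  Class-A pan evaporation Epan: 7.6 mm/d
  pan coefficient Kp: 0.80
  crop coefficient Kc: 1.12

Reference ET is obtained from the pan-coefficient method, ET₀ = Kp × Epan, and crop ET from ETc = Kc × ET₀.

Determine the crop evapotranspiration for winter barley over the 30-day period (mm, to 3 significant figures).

ET₀ = 0.80 × 7.6 = 6.0800 mm/d
ETc = Kc × ET₀ = 1.12 × 6.0800 = 6.8096 mm/d
Over 30 days: 6.8096 × 30 = 204.288 mm

204 mm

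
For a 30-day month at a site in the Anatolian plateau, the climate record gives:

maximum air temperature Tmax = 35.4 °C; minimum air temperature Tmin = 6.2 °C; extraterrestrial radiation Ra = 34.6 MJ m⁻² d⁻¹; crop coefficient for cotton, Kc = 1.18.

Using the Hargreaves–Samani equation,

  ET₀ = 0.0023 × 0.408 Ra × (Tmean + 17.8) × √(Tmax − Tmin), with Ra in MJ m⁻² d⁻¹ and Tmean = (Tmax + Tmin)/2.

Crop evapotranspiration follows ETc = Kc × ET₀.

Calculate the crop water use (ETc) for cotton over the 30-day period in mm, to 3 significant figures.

240 mm

Tmean = (35.4 + 6.2)/2 = 20.80 °C
0.408 Ra = 0.408 × 34.6 = 14.1168 mm/d equivalent
ET₀ = 0.0023 × 14.1168 × (20.80 + 17.8) × √29.2 = 0.0023 × 14.1168 × 38.60 × 5.4037 = 6.7724 mm/d
ETc = Kc × ET₀ = 1.18 × 6.7724 = 7.9914 mm/d
Over 30 days: 7.9914 × 30 = 239.742 mm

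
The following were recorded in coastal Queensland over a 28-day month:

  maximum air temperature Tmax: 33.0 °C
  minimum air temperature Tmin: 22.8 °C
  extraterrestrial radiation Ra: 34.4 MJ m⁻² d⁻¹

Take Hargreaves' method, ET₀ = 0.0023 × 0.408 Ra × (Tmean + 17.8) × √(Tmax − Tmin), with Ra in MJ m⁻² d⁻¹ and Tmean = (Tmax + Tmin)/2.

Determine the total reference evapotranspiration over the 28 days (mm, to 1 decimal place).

Tmean = (33.0 + 22.8)/2 = 27.90 °C
0.408 Ra = 0.408 × 34.4 = 14.0352 mm/d equivalent
ET₀ = 0.0023 × 14.0352 × (27.90 + 17.8) × √10.2 = 0.0023 × 14.0352 × 45.70 × 3.1937 = 4.7115 mm/d
Over 28 days: 4.7115 × 28 = 131.922 mm

131.9 mm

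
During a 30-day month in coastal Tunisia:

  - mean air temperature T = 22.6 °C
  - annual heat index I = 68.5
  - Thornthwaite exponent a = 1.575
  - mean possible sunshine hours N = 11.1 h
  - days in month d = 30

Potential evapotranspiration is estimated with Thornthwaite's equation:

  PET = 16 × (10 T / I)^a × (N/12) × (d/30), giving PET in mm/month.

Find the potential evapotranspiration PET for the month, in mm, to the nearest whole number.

10T/I = 10 × 22.6 / 68.5 = 3.2993
(10T/I)^a = 3.2993^1.575 = 6.5541
Uncorrected PET = 16 × 6.5541 = 104.866 mm
Correction = (N/12)(d/30) = (11.1/12)(30/30) = 0.9250
PET = 104.866 × 0.9250 = 97.001 mm/month

97 mm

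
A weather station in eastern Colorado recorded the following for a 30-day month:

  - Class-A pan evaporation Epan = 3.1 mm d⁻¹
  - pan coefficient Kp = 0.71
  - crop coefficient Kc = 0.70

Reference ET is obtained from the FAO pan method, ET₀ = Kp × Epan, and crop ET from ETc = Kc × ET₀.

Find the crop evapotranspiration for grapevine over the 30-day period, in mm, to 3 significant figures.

ET₀ = 0.71 × 3.1 = 2.2010 mm/d
ETc = Kc × ET₀ = 0.70 × 2.2010 = 1.5407 mm/d
Over 30 days: 1.5407 × 30 = 46.221 mm

46.2 mm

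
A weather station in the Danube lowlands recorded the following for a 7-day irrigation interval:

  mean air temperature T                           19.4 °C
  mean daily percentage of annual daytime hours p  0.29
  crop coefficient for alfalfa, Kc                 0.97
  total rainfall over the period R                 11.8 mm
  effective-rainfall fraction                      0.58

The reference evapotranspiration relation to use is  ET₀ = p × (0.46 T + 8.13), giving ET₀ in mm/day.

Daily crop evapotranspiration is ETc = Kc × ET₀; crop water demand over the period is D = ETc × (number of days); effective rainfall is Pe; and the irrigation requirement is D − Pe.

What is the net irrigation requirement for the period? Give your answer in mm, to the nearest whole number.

27 mm

ET₀ = 0.29 × (0.46 × 19.4 + 8.13) = 0.29 × 17.054 = 4.9457 mm/d
ETc = Kc × ET₀ = 0.97 × 4.9457 = 4.7973 mm/d
Crop demand D = ETc × 7 d = 4.7973 × 7 = 33.581 mm
Pe = 0.58 × 11.8 = 6.844 mm
D − Pe = 33.581 − 6.844 = 26.737 mm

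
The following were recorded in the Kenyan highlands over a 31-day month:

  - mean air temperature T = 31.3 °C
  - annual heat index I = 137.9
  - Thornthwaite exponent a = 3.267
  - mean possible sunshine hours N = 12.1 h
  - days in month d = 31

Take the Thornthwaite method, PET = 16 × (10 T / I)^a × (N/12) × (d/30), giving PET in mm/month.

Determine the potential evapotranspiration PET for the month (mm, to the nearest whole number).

10T/I = 10 × 31.3 / 137.9 = 2.2698
(10T/I)^a = 2.2698^3.267 = 14.5550
Uncorrected PET = 16 × 14.5550 = 232.880 mm
Correction = (N/12)(d/30) = (12.1/12)(31/30) = 1.0419
PET = 232.880 × 1.0419 = 242.638 mm/month

243 mm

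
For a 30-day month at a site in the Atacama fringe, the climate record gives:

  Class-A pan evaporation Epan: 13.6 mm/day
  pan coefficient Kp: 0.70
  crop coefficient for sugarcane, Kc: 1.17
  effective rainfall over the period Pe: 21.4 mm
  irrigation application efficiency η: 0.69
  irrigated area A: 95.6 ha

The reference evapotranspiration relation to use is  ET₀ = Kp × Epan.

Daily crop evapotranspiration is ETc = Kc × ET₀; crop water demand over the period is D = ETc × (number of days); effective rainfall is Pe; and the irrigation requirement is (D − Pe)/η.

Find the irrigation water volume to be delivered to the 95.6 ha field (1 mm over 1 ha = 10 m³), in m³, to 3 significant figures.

ET₀ = 0.70 × 13.6 = 9.5200 mm/d
ETc = Kc × ET₀ = 1.17 × 9.5200 = 11.1384 mm/d
Crop demand D = ETc × 30 d = 11.1384 × 30 = 334.152 mm
D − Pe = 334.152 − 21.4 = 312.752 mm
Gross irrigation = 312.752 / 0.69 = 453.264 mm
Volume = 453.264 mm × 95.6 ha × 10 = 433320.4 m³

433000 m³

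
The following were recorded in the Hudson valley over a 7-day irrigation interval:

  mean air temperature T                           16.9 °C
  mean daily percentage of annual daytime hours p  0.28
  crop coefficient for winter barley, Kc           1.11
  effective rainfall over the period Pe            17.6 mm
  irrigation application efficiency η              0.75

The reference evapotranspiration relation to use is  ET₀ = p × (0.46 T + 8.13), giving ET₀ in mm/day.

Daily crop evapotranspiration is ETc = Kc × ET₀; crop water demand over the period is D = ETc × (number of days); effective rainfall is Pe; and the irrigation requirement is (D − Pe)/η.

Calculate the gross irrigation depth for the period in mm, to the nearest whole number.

23 mm

ET₀ = 0.28 × (0.46 × 16.9 + 8.13) = 0.28 × 15.904 = 4.4531 mm/d
ETc = Kc × ET₀ = 1.11 × 4.4531 = 4.9429 mm/d
Crop demand D = ETc × 7 d = 4.9429 × 7 = 34.600 mm
D − Pe = 34.600 − 17.6 = 17.000 mm
Gross irrigation = 17.000 / 0.75 = 22.667 mm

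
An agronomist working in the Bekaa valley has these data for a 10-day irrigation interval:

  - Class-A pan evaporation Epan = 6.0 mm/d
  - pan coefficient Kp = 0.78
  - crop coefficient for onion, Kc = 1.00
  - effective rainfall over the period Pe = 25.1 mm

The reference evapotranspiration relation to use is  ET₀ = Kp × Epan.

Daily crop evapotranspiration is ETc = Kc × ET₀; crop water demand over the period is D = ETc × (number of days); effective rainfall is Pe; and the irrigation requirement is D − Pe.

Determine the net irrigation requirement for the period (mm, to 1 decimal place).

21.7 mm

ET₀ = 0.78 × 6.0 = 4.6800 mm/d
ETc = Kc × ET₀ = 1.00 × 4.6800 = 4.6800 mm/d
Crop demand D = ETc × 10 d = 4.6800 × 10 = 46.800 mm
D − Pe = 46.800 − 25.1 = 21.700 mm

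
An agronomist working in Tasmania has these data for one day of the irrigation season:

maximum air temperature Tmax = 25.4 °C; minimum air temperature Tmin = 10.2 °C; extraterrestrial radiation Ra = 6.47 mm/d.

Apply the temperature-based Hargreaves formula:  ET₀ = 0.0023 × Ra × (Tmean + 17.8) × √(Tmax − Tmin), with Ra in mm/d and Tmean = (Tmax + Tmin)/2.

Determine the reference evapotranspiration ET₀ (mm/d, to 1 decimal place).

2.1 mm/d

Tmean = (25.4 + 10.2)/2 = 17.80 °C
ET₀ = 0.0023 × 6.47 × (17.80 + 17.8) × √15.2 = 0.0023 × 6.47 × 35.60 × 3.8987 = 2.0654 mm/d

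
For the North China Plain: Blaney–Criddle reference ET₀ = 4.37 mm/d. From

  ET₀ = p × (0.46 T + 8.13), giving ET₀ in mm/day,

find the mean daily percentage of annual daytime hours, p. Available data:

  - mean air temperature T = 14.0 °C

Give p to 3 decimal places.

0.300

p = ET₀ / (0.46 T + 8.13) = 4.37 / (0.46 × 14.0 + 8.13) = 4.37 / 14.570 = 0.2999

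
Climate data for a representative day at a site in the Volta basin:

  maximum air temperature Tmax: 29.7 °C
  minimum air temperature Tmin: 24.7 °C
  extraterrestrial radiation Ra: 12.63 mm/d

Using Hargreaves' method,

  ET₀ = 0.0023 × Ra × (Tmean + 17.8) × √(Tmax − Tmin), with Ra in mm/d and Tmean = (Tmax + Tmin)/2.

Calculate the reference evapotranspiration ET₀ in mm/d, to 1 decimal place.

Tmean = (29.7 + 24.7)/2 = 27.20 °C
ET₀ = 0.0023 × 12.63 × (27.20 + 17.8) × √5.0 = 0.0023 × 12.63 × 45.00 × 2.2361 = 2.9230 mm/d

2.9 mm/d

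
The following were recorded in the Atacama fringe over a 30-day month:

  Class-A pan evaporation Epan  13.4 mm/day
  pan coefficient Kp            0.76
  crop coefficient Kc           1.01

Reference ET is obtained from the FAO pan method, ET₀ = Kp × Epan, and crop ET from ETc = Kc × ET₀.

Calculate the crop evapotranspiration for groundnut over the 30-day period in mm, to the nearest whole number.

ET₀ = 0.76 × 13.4 = 10.1840 mm/d
ETc = Kc × ET₀ = 1.01 × 10.1840 = 10.2858 mm/d
Over 30 days: 10.2858 × 30 = 308.574 mm

309 mm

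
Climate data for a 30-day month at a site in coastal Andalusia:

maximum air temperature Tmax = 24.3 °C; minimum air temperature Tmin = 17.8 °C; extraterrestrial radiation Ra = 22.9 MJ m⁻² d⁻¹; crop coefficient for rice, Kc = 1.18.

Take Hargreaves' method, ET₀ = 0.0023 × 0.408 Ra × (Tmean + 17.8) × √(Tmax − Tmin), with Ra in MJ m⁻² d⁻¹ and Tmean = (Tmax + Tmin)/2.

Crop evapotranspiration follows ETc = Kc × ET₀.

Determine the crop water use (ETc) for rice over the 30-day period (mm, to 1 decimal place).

75.3 mm

Tmean = (24.3 + 17.8)/2 = 21.05 °C
0.408 Ra = 0.408 × 22.9 = 9.3432 mm/d equivalent
ET₀ = 0.0023 × 9.3432 × (21.05 + 17.8) × √6.5 = 0.0023 × 9.3432 × 38.85 × 2.5495 = 2.1285 mm/d
ETc = Kc × ET₀ = 1.18 × 2.1285 = 2.5116 mm/d
Over 30 days: 2.5116 × 30 = 75.348 mm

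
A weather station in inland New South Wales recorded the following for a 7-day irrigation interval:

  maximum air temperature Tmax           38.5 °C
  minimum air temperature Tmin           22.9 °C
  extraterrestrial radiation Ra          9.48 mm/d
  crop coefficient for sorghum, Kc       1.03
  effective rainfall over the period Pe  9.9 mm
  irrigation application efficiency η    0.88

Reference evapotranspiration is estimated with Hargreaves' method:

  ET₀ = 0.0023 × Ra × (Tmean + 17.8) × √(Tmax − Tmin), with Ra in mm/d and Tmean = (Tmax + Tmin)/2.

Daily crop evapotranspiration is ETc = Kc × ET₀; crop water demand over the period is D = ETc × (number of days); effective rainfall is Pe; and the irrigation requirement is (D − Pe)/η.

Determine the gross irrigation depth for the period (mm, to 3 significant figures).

Tmean = (38.5 + 22.9)/2 = 30.70 °C
ET₀ = 0.0023 × 9.48 × (30.70 + 17.8) × √15.6 = 0.0023 × 9.48 × 48.50 × 3.9497 = 4.1768 mm/d
ETc = Kc × ET₀ = 1.03 × 4.1768 = 4.3021 mm/d
Crop demand D = ETc × 7 d = 4.3021 × 7 = 30.115 mm
D − Pe = 30.115 − 9.9 = 20.215 mm
Gross irrigation = 20.215 / 0.88 = 22.972 mm

23.0 mm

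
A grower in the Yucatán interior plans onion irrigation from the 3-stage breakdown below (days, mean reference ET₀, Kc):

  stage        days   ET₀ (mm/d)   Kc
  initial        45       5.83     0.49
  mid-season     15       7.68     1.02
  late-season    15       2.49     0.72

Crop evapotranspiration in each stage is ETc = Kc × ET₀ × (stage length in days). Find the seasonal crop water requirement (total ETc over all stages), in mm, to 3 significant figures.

initial: 0.49 × 5.83 × 45 = 128.55 mm
mid-season: 1.02 × 7.68 × 15 = 117.50 mm
late-season: 0.72 × 2.49 × 15 = 26.89 mm
Seasonal total = 272.94 mm

273 mm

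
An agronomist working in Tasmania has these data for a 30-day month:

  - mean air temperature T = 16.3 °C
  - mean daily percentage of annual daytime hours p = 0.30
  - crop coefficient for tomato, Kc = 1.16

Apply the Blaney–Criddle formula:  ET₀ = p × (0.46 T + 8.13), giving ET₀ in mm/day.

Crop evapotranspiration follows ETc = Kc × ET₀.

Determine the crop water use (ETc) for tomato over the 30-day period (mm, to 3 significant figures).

ET₀ = 0.30 × (0.46 × 16.3 + 8.13) = 0.30 × 15.628 = 4.6884 mm/d
ETc = Kc × ET₀ = 1.16 × 4.6884 = 5.4385 mm/d
Over 30 days: 5.4385 × 30 = 163.155 mm

163 mm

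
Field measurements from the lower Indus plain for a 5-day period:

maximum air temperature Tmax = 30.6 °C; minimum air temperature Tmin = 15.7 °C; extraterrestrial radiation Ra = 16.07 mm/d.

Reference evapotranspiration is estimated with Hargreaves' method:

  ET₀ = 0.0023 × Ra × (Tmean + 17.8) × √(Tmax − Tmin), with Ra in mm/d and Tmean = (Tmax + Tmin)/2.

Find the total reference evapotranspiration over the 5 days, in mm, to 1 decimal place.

29.2 mm

Tmean = (30.6 + 15.7)/2 = 23.15 °C
ET₀ = 0.0023 × 16.07 × (23.15 + 17.8) × √14.9 = 0.0023 × 16.07 × 40.95 × 3.8601 = 5.8425 mm/d
Over 5 days: 5.8425 × 5 = 29.213 mm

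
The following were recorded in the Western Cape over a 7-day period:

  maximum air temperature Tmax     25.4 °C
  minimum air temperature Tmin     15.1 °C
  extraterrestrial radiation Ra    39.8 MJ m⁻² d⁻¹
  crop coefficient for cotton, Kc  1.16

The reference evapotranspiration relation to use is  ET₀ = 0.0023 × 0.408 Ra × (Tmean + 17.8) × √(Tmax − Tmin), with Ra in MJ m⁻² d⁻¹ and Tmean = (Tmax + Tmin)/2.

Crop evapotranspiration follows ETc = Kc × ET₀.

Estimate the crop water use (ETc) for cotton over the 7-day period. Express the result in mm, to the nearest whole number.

37 mm

Tmean = (25.4 + 15.1)/2 = 20.25 °C
0.408 Ra = 0.408 × 39.8 = 16.2384 mm/d equivalent
ET₀ = 0.0023 × 16.2384 × (20.25 + 17.8) × √10.3 = 0.0023 × 16.2384 × 38.05 × 3.2094 = 4.5609 mm/d
ETc = Kc × ET₀ = 1.16 × 4.5609 = 5.2906 mm/d
Over 7 days: 5.2906 × 7 = 37.034 mm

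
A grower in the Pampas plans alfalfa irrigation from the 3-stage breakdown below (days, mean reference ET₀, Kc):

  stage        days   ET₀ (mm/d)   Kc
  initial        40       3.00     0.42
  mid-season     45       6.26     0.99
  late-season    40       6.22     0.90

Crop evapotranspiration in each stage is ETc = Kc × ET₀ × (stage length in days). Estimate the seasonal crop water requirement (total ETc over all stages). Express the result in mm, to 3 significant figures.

553 mm

initial: 0.42 × 3.00 × 40 = 50.40 mm
mid-season: 0.99 × 6.26 × 45 = 278.88 mm
late-season: 0.90 × 6.22 × 40 = 223.92 mm
Seasonal total = 553.20 mm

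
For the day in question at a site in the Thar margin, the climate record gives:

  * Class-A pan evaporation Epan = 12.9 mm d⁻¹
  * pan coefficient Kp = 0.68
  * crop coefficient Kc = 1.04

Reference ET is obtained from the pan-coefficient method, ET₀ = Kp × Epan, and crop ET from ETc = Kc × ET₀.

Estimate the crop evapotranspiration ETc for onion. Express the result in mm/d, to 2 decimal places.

9.12 mm/d

ET₀ = 0.68 × 12.9 = 8.7720 mm/d
ETc = Kc × ET₀ = 1.04 × 8.7720 = 9.1229 mm/d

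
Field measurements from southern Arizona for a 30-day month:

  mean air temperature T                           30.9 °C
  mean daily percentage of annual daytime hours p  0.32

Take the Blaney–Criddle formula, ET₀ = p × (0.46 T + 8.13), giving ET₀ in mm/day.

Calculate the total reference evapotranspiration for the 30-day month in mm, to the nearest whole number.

215 mm

ET₀ = 0.32 × (0.46 × 30.9 + 8.13) = 0.32 × 22.344 = 7.1501 mm/d
Monthly total = 7.1501 × 30 = 214.503 mm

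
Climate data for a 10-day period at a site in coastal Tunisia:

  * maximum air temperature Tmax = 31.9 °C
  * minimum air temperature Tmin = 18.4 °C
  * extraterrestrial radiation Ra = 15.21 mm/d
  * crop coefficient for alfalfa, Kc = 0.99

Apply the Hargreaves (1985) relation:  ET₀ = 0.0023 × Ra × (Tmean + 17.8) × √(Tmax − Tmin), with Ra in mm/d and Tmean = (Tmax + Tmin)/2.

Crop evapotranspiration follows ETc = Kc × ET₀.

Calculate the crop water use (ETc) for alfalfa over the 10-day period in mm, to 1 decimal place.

54.7 mm

Tmean = (31.9 + 18.4)/2 = 25.15 °C
ET₀ = 0.0023 × 15.21 × (25.15 + 17.8) × √13.5 = 0.0023 × 15.21 × 42.95 × 3.6742 = 5.5206 mm/d
ETc = Kc × ET₀ = 0.99 × 5.5206 = 5.4654 mm/d
Over 10 days: 5.4654 × 10 = 54.654 mm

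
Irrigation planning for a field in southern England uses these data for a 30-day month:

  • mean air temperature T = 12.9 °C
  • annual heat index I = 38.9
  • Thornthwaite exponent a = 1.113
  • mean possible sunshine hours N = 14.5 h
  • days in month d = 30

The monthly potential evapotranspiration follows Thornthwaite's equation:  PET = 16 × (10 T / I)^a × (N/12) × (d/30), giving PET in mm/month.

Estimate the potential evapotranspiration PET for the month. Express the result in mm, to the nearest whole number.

73 mm

10T/I = 10 × 12.9 / 38.9 = 3.3162
(10T/I)^a = 3.3162^1.113 = 3.7973
Uncorrected PET = 16 × 3.7973 = 60.757 mm
Correction = (N/12)(d/30) = (14.5/12)(30/30) = 1.2083
PET = 60.757 × 1.2083 = 73.413 mm/month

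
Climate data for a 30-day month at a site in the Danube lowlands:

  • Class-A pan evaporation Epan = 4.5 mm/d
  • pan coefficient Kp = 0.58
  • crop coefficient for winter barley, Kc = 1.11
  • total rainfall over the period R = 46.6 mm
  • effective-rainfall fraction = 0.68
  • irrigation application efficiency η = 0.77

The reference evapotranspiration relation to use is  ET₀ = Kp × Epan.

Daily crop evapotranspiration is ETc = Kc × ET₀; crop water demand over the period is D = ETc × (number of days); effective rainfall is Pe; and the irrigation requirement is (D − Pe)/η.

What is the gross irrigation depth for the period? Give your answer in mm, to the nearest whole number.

72 mm

ET₀ = 0.58 × 4.5 = 2.6100 mm/d
ETc = Kc × ET₀ = 1.11 × 2.6100 = 2.8971 mm/d
Crop demand D = ETc × 30 d = 2.8971 × 30 = 86.913 mm
Pe = 0.68 × 46.6 = 31.688 mm
D − Pe = 86.913 − 31.688 = 55.225 mm
Gross irrigation = 55.225 / 0.77 = 71.721 mm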